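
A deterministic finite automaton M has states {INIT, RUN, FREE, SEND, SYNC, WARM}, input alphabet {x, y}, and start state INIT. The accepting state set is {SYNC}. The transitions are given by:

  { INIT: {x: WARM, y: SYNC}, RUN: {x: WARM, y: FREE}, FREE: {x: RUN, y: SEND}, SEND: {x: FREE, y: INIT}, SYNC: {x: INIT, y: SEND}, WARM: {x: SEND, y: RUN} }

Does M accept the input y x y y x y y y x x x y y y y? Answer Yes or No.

start at INIT
read 'y': INIT → SYNC
read 'x': SYNC → INIT
read 'y': INIT → SYNC
read 'y': SYNC → SEND
read 'x': SEND → FREE
read 'y': FREE → SEND
read 'y': SEND → INIT
read 'y': INIT → SYNC
read 'x': SYNC → INIT
read 'x': INIT → WARM
read 'x': WARM → SEND
read 'y': SEND → INIT
read 'y': INIT → SYNC
read 'y': SYNC → SEND
read 'y': SEND → INIT
End state INIT is not accepting.

No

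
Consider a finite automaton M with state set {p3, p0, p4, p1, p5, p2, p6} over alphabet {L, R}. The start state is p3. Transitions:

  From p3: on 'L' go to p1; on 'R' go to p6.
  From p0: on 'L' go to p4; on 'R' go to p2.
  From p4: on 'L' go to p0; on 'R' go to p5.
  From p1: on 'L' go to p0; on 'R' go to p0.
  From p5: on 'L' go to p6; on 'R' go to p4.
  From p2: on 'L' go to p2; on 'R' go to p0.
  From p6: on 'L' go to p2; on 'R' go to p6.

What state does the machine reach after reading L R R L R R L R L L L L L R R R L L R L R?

p3 → p1 → p0 → p2 → p2 → p0 → p2 → p2 → p0 → p4 → p0 → p4 → p0 → p4 → p5 → p4 → p5 → p6 → p2 → p0 → p4 → p5

p5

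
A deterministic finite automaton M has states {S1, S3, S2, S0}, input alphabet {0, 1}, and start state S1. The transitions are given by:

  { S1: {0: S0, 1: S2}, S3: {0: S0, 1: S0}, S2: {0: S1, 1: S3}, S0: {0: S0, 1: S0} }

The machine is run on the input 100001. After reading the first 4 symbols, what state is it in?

start at S1
read '1': S1 → S2
read '0': S2 → S1
read '0': S1 → S0
read '0': S0 → S0
After 4 symbols: S0.

S0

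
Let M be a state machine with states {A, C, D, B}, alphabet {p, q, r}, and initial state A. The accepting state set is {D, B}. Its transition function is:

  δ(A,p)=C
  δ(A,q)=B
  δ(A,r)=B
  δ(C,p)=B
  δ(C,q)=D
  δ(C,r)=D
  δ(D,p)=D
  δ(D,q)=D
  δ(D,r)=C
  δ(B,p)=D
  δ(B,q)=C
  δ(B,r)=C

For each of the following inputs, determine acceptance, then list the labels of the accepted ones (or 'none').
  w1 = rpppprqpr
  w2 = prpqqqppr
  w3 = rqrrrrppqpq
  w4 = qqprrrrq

w3, w4

w1: A → B → D → D → D → D → C → D → D → C  → end C, rejected
w2: A → C → D → D → D → D → D → D → D → C  → end C, rejected
w3: A → B → C → D → C → D → C → B → D → D → D → D  → end D, accepted
w4: A → B → C → B → C → D → C → D → D  → end D, accepted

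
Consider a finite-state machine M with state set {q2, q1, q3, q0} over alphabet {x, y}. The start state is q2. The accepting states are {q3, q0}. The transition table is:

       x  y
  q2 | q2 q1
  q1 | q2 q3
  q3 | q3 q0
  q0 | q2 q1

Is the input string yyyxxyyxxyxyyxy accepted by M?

Yes

start at q2
read 'y': q2 → q1
read 'y': q1 → q3
read 'y': q3 → q0
read 'x': q0 → q2
read 'x': q2 → q2
read 'y': q2 → q1
read 'y': q1 → q3
read 'x': q3 → q3
read 'x': q3 → q3
read 'y': q3 → q0
read 'x': q0 → q2
read 'y': q2 → q1
read 'y': q1 → q3
read 'x': q3 → q3
read 'y': q3 → q0
End state q0 is accepting.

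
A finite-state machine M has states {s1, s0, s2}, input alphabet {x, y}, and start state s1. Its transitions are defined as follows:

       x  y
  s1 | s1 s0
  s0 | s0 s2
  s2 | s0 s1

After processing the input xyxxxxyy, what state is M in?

start at s1
read 'x': s1 → s1
read 'y': s1 → s0
read 'x': s0 → s0
read 'x': s0 → s0
read 'x': s0 → s0
read 'x': s0 → s0
read 'y': s0 → s2
read 'y': s2 → s1

s1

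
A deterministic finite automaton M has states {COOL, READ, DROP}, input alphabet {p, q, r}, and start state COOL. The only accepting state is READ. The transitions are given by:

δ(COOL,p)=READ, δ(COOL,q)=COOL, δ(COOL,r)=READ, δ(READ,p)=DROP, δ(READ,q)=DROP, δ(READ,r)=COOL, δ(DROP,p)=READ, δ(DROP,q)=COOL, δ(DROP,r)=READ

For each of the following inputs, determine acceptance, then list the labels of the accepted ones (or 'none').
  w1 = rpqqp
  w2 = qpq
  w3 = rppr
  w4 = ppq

w1: COOL → READ → DROP → COOL → COOL → READ  → end READ, accepted
w2: COOL → COOL → READ → DROP  → end DROP, rejected
w3: COOL → READ → DROP → READ → COOL  → end COOL, rejected
w4: COOL → READ → DROP → COOL  → end COOL, rejected

w1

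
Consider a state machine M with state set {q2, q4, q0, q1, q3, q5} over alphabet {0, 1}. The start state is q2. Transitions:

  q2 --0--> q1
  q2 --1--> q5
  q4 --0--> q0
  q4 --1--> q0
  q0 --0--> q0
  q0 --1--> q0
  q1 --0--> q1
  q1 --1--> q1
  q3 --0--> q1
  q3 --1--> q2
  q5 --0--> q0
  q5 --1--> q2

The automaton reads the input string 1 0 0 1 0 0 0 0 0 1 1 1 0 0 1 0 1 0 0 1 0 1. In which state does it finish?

q0

q2 → q5 → q0 → q0 → q0 → q0 → q0 → q0 → q0 → q0 → q0 → q0 → q0 → q0 → q0 → q0 → q0 → q0 → q0 → q0 → q0 → q0 → q0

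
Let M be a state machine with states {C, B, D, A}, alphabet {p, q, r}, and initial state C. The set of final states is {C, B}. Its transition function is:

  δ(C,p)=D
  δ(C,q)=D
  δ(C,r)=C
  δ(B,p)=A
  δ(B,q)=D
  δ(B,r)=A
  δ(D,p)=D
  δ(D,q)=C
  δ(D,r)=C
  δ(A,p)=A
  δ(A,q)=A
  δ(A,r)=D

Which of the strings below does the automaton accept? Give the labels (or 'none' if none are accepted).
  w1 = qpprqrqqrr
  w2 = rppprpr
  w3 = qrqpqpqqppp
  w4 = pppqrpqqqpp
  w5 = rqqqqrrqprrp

w1, w2

w1: C → D → D → D → C → D → C → D → C → C → C  → end C, accepted
w2: C → C → D → D → D → C → D → C  → end C, accepted
w3: C → D → C → D → D → C → D → C → D → D → D → D  → end D, rejected
w4: C → D → D → D → C → C → D → C → D → C → D → D  → end D, rejected
w5: C → C → D → C → D → C → C → C → D → D → C → C → D  → end D, rejected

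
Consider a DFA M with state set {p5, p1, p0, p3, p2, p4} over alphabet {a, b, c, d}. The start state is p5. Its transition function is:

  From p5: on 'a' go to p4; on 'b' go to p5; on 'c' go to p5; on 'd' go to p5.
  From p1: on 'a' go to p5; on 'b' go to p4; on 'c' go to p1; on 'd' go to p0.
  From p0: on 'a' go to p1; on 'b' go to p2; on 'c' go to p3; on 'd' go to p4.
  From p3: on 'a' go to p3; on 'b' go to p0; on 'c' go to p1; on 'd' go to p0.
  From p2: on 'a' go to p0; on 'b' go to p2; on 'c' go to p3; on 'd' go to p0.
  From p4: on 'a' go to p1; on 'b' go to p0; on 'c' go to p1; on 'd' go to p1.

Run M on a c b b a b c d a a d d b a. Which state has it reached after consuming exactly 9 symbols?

p1

start at p5
read 'a': p5 → p4
read 'c': p4 → p1
read 'b': p1 → p4
read 'b': p4 → p0
read 'a': p0 → p1
read 'b': p1 → p4
read 'c': p4 → p1
read 'd': p1 → p0
read 'a': p0 → p1
After 9 symbols: p1.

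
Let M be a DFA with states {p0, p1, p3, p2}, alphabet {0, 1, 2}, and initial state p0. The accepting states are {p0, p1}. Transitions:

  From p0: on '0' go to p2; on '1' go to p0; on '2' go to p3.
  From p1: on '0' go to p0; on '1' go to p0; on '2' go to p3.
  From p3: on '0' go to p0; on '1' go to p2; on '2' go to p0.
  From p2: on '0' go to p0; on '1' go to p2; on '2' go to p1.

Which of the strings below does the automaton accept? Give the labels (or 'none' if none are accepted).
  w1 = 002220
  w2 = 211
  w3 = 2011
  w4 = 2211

w1, w3, w4

w1: Trace: p0 -0-> p2 -0-> p0 -2-> p3 -2-> p0 -2-> p3 -0-> p0  → end p0, accepted
w2: Trace: p0 -2-> p3 -1-> p2 -1-> p2  → end p2, rejected
w3: Trace: p0 -2-> p3 -0-> p0 -1-> p0 -1-> p0  → end p0, accepted
w4: Trace: p0 -2-> p3 -2-> p0 -1-> p0 -1-> p0  → end p0, accepted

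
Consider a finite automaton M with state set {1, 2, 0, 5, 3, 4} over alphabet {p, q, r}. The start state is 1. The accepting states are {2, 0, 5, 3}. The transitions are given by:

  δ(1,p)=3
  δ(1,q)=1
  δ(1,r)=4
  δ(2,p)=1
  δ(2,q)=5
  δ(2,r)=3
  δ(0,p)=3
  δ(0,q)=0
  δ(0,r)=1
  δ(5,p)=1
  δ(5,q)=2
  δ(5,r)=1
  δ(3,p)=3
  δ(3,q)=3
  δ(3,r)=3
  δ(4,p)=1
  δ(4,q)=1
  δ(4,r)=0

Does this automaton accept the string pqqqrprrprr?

Yes

1 → 3 → 3 → 3 → 3 → 3 → 3 → 3 → 3 → 3 → 3 → 3
End state 3 is accepting.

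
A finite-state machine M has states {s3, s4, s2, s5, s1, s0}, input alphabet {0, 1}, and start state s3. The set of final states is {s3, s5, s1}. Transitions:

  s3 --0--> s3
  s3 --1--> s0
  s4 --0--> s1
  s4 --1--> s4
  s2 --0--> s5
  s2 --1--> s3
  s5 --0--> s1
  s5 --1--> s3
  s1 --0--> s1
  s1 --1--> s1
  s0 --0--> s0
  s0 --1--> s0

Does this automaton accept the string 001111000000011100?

No

Trace: s3 -0-> s3 -0-> s3 -1-> s0 -1-> s0 -1-> s0 -1-> s0 -0-> s0 -0-> s0 -0-> s0 -0-> s0 -0-> s0 -0-> s0 -0-> s0 -1-> s0 -1-> s0 -1-> s0 -0-> s0 -0-> s0
End state s0 is not accepting.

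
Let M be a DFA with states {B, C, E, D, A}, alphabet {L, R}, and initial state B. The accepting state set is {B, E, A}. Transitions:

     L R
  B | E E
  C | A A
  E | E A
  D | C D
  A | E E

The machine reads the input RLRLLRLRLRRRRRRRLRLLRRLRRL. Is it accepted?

start at B
read 'R': B → E
read 'L': E → E
read 'R': E → A
read 'L': A → E
read 'L': E → E
read 'R': E → A
read 'L': A → E
read 'R': E → A
read 'L': A → E
read 'R': E → A
read 'R': A → E
read 'R': E → A
read 'R': A → E
read 'R': E → A
read 'R': A → E
read 'R': E → A
read 'L': A → E
read 'R': E → A
read 'L': A → E
read 'L': E → E
read 'R': E → A
read 'R': A → E
read 'L': E → E
read 'R': E → A
read 'R': A → E
read 'L': E → E
End state E is accepting.

Yes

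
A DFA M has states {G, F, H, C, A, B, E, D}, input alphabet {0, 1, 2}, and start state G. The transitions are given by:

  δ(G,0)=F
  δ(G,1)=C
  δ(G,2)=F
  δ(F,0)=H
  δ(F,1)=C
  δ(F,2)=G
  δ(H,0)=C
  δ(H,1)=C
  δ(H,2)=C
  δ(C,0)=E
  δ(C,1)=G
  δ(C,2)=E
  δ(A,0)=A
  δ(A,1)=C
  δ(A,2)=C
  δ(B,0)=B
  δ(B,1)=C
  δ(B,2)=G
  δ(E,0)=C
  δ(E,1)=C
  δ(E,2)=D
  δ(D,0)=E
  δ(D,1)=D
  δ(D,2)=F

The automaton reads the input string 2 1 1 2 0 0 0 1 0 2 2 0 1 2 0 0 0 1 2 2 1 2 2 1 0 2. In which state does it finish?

start at G
read '2': G → F
read '1': F → C
read '1': C → G
read '2': G → F
read '0': F → H
read '0': H → C
read '0': C → E
read '1': E → C
read '0': C → E
read '2': E → D
read '2': D → F
read '0': F → H
read '1': H → C
read '2': C → E
read '0': E → C
read '0': C → E
read '0': E → C
read '1': C → G
read '2': G → F
read '2': F → G
read '1': G → C
read '2': C → E
read '2': E → D
read '1': D → D
read '0': D → E
read '2': E → D

D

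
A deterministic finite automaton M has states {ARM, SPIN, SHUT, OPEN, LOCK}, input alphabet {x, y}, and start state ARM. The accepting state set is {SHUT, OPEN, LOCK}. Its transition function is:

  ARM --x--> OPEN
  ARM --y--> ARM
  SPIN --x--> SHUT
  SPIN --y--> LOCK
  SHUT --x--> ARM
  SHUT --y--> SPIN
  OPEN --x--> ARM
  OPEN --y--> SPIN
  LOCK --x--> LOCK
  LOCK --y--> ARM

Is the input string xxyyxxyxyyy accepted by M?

No

ARM → OPEN → ARM → ARM → ARM → OPEN → ARM → ARM → OPEN → SPIN → LOCK → ARM
End state ARM is not accepting.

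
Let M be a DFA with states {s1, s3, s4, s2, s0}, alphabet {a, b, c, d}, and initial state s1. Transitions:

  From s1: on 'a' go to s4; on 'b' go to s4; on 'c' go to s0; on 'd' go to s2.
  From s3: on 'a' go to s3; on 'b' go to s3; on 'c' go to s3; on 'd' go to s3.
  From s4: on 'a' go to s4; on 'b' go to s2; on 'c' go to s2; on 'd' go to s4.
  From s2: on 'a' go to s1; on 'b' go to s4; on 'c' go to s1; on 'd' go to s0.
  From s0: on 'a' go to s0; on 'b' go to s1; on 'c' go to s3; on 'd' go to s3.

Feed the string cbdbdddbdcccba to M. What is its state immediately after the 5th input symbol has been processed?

Trace: s1 -c-> s0 -b-> s1 -d-> s2 -b-> s4 -d-> s4
After 5 symbols: s4.

s4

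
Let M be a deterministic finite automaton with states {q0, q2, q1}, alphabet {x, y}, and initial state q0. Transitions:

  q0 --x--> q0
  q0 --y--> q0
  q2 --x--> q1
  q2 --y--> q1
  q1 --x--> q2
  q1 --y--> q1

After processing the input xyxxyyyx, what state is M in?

q0

Trace: q0 -x-> q0 -y-> q0 -x-> q0 -x-> q0 -y-> q0 -y-> q0 -y-> q0 -x-> q0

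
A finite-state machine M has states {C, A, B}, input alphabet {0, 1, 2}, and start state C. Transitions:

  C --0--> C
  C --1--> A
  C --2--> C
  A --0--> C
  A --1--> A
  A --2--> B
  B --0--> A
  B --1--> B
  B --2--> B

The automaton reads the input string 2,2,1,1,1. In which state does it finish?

A

start at C
read '2': C → C
read '2': C → C
read '1': C → A
read '1': A → A
read '1': A → A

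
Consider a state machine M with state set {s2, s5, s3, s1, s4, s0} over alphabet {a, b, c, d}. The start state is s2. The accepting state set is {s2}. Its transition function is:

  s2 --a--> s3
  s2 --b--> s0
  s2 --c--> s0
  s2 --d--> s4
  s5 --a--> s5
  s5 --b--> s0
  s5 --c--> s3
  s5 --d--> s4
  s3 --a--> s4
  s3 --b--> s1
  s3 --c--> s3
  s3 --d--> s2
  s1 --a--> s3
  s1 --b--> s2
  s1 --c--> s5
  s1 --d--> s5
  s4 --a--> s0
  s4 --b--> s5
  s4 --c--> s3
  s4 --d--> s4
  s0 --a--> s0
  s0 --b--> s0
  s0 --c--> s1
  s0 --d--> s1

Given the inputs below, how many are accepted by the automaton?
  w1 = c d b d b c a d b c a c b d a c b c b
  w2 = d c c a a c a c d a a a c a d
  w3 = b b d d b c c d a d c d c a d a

1

w1:
  start at s2
  read 'c': s2 → s0
  read 'd': s0 → s1
  read 'b': s1 → s2
  read 'd': s2 → s4
  read 'b': s4 → s5
  read 'c': s5 → s3
  read 'a': s3 → s4
  read 'd': s4 → s4
  read 'b': s4 → s5
  read 'c': s5 → s3
  read 'a': s3 → s4
  read 'c': s4 → s3
  read 'b': s3 → s1
  read 'd': s1 → s5
  read 'a': s5 → s5
  read 'c': s5 → s3
  read 'b': s3 → s1
  read 'c': s1 → s5
  read 'b': s5 → s0
  end s0, rejected
w2:
  start at s2
  read 'd': s2 → s4
  read 'c': s4 → s3
  read 'c': s3 → s3
  read 'a': s3 → s4
  read 'a': s4 → s0
  read 'c': s0 → s1
  read 'a': s1 → s3
  read 'c': s3 → s3
  read 'd': s3 → s2
  read 'a': s2 → s3
  read 'a': s3 → s4
  read 'a': s4 → s0
  read 'c': s0 → s1
  read 'a': s1 → s3
  read 'd': s3 → s2
  end s2, accepted
w3:
  start at s2
  read 'b': s2 → s0
  read 'b': s0 → s0
  read 'd': s0 → s1
  read 'd': s1 → s5
  read 'b': s5 → s0
  read 'c': s0 → s1
  read 'c': s1 → s5
  read 'd': s5 → s4
  read 'a': s4 → s0
  read 'd': s0 → s1
  read 'c': s1 → s5
  read 'd': s5 → s4
  read 'c': s4 → s3
  read 'a': s3 → s4
  read 'd': s4 → s4
  read 'a': s4 → s0
  end s0, rejected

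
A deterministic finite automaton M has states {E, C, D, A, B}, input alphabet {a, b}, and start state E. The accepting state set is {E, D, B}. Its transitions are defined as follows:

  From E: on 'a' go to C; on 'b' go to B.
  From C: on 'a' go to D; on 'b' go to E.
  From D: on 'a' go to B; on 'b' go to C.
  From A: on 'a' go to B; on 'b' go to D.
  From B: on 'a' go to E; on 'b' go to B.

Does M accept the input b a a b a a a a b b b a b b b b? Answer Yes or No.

Trace: E -b-> B -a-> E -a-> C -b-> E -a-> C -a-> D -a-> B -a-> E -b-> B -b-> B -b-> B -a-> E -b-> B -b-> B -b-> B -b-> B
End state B is accepting.

Yes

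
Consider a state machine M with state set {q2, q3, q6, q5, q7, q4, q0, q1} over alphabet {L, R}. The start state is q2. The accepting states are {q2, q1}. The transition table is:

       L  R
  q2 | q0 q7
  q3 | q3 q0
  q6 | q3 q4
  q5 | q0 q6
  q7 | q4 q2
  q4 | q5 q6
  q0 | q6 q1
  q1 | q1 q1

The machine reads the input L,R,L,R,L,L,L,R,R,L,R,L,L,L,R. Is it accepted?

Yes

Trace: q2 -L-> q0 -R-> q1 -L-> q1 -R-> q1 -L-> q1 -L-> q1 -L-> q1 -R-> q1 -R-> q1 -L-> q1 -R-> q1 -L-> q1 -L-> q1 -L-> q1 -R-> q1
End state q1 is accepting.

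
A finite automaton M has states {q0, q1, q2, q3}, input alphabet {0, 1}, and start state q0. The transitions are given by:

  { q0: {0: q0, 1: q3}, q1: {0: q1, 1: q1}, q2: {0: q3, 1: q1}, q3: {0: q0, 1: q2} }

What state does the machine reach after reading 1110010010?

q1

q0 → q3 → q2 → q1 → q1 → q1 → q1 → q1 → q1 → q1 → q1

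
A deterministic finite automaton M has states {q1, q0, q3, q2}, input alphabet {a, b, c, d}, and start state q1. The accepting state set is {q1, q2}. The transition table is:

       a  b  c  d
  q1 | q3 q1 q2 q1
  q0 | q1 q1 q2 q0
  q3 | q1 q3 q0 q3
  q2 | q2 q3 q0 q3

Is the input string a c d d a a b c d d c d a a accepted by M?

Trace: q1 -a-> q3 -c-> q0 -d-> q0 -d-> q0 -a-> q1 -a-> q3 -b-> q3 -c-> q0 -d-> q0 -d-> q0 -c-> q2 -d-> q3 -a-> q1 -a-> q3
End state q3 is not accepting.

No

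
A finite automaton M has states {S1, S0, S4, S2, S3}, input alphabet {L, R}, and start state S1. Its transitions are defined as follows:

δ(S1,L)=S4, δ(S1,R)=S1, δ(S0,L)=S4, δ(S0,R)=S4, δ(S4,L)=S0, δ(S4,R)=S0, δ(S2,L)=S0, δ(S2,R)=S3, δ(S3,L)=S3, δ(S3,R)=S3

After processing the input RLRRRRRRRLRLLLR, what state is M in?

Trace: S1 -R-> S1 -L-> S4 -R-> S0 -R-> S4 -R-> S0 -R-> S4 -R-> S0 -R-> S4 -R-> S0 -L-> S4 -R-> S0 -L-> S4 -L-> S0 -L-> S4 -R-> S0

S0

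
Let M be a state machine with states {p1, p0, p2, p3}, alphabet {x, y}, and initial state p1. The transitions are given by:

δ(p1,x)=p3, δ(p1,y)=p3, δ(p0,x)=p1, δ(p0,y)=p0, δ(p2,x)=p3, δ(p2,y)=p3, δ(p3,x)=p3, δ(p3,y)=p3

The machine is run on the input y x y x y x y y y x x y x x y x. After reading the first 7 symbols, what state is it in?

p3

p1 → p3 → p3 → p3 → p3 → p3 → p3 → p3
After 7 symbols: p3.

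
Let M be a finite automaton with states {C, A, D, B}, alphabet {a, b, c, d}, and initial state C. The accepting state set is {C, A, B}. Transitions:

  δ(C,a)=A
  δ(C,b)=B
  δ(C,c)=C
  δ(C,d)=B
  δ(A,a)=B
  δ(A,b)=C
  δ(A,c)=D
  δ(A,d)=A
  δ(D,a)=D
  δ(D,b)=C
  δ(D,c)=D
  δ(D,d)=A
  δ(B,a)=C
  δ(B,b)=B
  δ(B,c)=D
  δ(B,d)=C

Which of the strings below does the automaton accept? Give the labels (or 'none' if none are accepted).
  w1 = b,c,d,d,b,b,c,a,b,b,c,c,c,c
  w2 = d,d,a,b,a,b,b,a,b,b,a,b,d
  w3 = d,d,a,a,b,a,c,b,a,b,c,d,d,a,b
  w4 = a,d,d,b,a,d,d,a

w2, w3, w4

w1: C → B → D → A → A → C → B → D → D → C → B → D → D → D → D  → end D, rejected
w2: C → B → C → A → C → A → C → B → C → B → B → C → B → C  → end C, accepted
w3: C → B → C → A → B → B → C → C → B → C → B → D → A → A → B → B  → end B, accepted
w4: C → A → A → A → C → A → A → A → B  → end B, accepted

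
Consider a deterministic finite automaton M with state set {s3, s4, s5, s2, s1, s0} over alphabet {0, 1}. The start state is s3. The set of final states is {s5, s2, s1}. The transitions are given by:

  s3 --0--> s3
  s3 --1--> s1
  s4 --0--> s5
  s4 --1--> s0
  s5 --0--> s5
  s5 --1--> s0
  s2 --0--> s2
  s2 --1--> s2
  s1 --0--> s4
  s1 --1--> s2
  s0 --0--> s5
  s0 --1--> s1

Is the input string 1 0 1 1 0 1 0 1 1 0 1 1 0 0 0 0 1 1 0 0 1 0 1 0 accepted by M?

Trace: s3 -1-> s1 -0-> s4 -1-> s0 -1-> s1 -0-> s4 -1-> s0 -0-> s5 -1-> s0 -1-> s1 -0-> s4 -1-> s0 -1-> s1 -0-> s4 -0-> s5 -0-> s5 -0-> s5 -1-> s0 -1-> s1 -0-> s4 -0-> s5 -1-> s0 -0-> s5 -1-> s0 -0-> s5
End state s5 is accepting.

Yes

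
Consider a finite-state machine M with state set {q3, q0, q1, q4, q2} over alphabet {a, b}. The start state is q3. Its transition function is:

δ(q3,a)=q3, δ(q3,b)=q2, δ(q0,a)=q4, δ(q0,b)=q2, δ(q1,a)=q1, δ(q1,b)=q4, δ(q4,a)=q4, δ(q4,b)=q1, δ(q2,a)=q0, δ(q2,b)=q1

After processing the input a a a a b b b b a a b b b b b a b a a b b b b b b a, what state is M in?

q1

q3 → q3 → q3 → q3 → q3 → q2 → q1 → q4 → q1 → q1 → q1 → q4 → q1 → q4 → q1 → q4 → q4 → q1 → q1 → q1 → q4 → q1 → q4 → q1 → q4 → q1 → q1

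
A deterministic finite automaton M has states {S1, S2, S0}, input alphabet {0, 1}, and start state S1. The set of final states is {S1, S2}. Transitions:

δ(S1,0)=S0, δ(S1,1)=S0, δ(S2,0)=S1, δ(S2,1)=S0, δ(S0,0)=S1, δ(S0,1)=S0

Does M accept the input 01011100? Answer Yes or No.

S1 → S0 → S0 → S1 → S0 → S0 → S0 → S1 → S0
End state S0 is not accepting.

No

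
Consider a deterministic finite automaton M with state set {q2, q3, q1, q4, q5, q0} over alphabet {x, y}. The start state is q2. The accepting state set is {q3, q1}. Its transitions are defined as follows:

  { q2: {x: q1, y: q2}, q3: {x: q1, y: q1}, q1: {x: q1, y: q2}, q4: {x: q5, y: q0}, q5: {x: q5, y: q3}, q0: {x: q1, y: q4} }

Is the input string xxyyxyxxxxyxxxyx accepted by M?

Trace: q2 -x-> q1 -x-> q1 -y-> q2 -y-> q2 -x-> q1 -y-> q2 -x-> q1 -x-> q1 -x-> q1 -x-> q1 -y-> q2 -x-> q1 -x-> q1 -x-> q1 -y-> q2 -x-> q1
End state q1 is accepting.

Yes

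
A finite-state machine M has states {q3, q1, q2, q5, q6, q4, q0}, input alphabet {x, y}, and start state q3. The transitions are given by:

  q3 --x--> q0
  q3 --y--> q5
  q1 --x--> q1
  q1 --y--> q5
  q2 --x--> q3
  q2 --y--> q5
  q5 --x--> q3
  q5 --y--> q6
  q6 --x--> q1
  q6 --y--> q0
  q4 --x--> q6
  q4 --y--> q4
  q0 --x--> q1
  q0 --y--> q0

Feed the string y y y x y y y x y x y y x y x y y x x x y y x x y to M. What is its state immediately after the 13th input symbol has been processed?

Trace: q3 -y-> q5 -y-> q6 -y-> q0 -x-> q1 -y-> q5 -y-> q6 -y-> q0 -x-> q1 -y-> q5 -x-> q3 -y-> q5 -y-> q6 -x-> q1
After 13 symbols: q1.

q1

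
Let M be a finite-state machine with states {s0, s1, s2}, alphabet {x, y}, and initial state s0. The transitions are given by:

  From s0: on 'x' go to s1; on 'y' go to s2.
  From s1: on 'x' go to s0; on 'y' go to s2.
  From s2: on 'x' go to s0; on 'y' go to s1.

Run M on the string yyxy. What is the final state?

start at s0
read 'y': s0 → s2
read 'y': s2 → s1
read 'x': s1 → s0
read 'y': s0 → s2

s2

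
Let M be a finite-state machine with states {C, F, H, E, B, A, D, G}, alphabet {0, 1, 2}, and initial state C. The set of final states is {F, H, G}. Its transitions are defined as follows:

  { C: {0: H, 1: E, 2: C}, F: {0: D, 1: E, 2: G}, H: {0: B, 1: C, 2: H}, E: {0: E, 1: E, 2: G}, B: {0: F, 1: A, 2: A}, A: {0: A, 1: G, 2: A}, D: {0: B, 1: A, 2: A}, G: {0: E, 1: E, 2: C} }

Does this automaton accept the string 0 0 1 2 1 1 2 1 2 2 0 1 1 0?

No

start at C
read '0': C → H
read '0': H → B
read '1': B → A
read '2': A → A
read '1': A → G
read '1': G → E
read '2': E → G
read '1': G → E
read '2': E → G
read '2': G → C
read '0': C → H
read '1': H → C
read '1': C → E
read '0': E → E
End state E is not accepting.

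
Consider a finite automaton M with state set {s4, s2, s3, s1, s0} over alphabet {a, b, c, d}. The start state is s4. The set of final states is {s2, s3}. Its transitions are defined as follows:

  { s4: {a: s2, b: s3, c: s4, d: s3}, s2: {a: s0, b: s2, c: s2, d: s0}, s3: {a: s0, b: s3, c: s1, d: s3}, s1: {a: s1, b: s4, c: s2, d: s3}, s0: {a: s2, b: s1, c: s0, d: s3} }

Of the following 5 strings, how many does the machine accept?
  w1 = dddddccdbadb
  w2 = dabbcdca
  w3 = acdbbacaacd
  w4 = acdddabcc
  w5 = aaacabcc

w1: s4 → s3 → s3 → s3 → s3 → s3 → s1 → s2 → s0 → s1 → s1 → s3 → s3  → end s3, accepted
w2: s4 → s3 → s0 → s1 → s4 → s4 → s3 → s1 → s1  → end s1, rejected
w3: s4 → s2 → s2 → s0 → s1 → s4 → s2 → s2 → s0 → s2 → s2 → s0  → end s0, rejected
w4: s4 → s2 → s2 → s0 → s3 → s3 → s0 → s1 → s2 → s2  → end s2, accepted
w5: s4 → s2 → s0 → s2 → s2 → s0 → s1 → s2 → s2  → end s2, accepted

3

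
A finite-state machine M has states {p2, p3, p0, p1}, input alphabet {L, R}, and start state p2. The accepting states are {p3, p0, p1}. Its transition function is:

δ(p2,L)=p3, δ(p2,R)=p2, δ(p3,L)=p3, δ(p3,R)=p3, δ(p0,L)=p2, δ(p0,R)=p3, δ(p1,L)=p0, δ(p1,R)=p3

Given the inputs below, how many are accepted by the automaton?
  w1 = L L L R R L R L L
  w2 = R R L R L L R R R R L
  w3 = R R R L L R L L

w1: p2 → p3 → p3 → p3 → p3 → p3 → p3 → p3 → p3 → p3  → end p3, accepted
w2: p2 → p2 → p2 → p3 → p3 → p3 → p3 → p3 → p3 → p3 → p3 → p3  → end p3, accepted
w3: p2 → p2 → p2 → p2 → p3 → p3 → p3 → p3 → p3  → end p3, accepted

3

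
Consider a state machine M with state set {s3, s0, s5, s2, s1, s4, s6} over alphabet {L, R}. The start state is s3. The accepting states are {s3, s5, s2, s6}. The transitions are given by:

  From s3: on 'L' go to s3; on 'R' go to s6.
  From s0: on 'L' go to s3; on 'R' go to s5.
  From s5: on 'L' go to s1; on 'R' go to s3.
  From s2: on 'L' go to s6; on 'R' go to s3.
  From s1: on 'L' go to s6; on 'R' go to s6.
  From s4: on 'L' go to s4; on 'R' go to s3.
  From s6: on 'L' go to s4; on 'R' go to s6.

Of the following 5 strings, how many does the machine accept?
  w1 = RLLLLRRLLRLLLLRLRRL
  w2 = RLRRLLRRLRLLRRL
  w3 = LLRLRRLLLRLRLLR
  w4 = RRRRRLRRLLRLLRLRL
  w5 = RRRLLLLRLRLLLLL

w1: s3 → s6 → s4 → s4 → s4 → s4 → s3 → s6 → s4 → s4 → s3 → s3 → s3 → s3 → s3 → s6 → s4 → s3 → s6 → s4  → end s4, rejected
w2: s3 → s6 → s4 → s3 → s6 → s4 → s4 → s3 → s6 → s4 → s3 → s3 → s3 → s6 → s6 → s4  → end s4, rejected
w3: s3 → s3 → s3 → s6 → s4 → s3 → s6 → s4 → s4 → s4 → s3 → s3 → s6 → s4 → s4 → s3  → end s3, accepted
w4: s3 → s6 → s6 → s6 → s6 → s6 → s4 → s3 → s6 → s4 → s4 → s3 → s3 → s3 → s6 → s4 → s3 → s3  → end s3, accepted
w5: s3 → s6 → s6 → s6 → s4 → s4 → s4 → s4 → s3 → s3 → s6 → s4 → s4 → s4 → s4 → s4  → end s4, rejected

2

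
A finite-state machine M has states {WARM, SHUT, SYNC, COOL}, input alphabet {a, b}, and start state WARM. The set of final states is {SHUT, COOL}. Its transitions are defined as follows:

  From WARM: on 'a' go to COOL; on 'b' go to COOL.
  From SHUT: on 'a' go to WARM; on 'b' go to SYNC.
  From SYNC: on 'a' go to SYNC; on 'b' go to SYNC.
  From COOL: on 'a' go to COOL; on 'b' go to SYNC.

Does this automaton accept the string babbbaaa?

No

Trace: WARM -b-> COOL -a-> COOL -b-> SYNC -b-> SYNC -b-> SYNC -a-> SYNC -a-> SYNC -a-> SYNC
End state SYNC is not accepting.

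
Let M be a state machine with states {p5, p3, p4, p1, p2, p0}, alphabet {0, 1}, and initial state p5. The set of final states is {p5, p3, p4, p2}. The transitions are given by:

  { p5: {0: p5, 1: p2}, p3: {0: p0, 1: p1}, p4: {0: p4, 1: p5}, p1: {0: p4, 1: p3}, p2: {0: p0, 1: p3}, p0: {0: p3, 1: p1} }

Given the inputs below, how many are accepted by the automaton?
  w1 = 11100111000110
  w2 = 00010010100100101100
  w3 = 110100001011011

2

w1:
  start at p5
  read '1': p5 → p2
  read '1': p2 → p3
  read '1': p3 → p1
  read '0': p1 → p4
  read '0': p4 → p4
  read '1': p4 → p5
  read '1': p5 → p2
  read '1': p2 → p3
  read '0': p3 → p0
  read '0': p0 → p3
  read '0': p3 → p0
  read '1': p0 → p1
  read '1': p1 → p3
  read '0': p3 → p0
  end p0, rejected
w2:
  start at p5
  read '0': p5 → p5
  read '0': p5 → p5
  read '0': p5 → p5
  read '1': p5 → p2
  read '0': p2 → p0
  read '0': p0 → p3
  read '1': p3 → p1
  read '0': p1 → p4
  read '1': p4 → p5
  read '0': p5 → p5
  read '0': p5 → p5
  read '1': p5 → p2
  read '0': p2 → p0
  read '0': p0 → p3
  read '1': p3 → p1
  read '0': p1 → p4
  read '1': p4 → p5
  read '1': p5 → p2
  read '0': p2 → p0
  read '0': p0 → p3
  end p3, accepted
w3:
  start at p5
  read '1': p5 → p2
  read '1': p2 → p3
  read '0': p3 → p0
  read '1': p0 → p1
  read '0': p1 → p4
  read '0': p4 → p4
  read '0': p4 → p4
  read '0': p4 → p4
  read '1': p4 → p5
  read '0': p5 → p5
  read '1': p5 → p2
  read '1': p2 → p3
  read '0': p3 → p0
  read '1': p0 → p1
  read '1': p1 → p3
  end p3, accepted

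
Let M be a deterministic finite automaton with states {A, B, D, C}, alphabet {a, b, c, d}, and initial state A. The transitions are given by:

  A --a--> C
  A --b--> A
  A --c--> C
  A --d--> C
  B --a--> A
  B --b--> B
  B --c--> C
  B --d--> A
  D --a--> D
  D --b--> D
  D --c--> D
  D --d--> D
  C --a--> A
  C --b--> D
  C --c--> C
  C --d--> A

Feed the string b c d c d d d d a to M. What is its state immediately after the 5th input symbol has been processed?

A

start at A
read 'b': A → A
read 'c': A → C
read 'd': C → A
read 'c': A → C
read 'd': C → A
After 5 symbols: A.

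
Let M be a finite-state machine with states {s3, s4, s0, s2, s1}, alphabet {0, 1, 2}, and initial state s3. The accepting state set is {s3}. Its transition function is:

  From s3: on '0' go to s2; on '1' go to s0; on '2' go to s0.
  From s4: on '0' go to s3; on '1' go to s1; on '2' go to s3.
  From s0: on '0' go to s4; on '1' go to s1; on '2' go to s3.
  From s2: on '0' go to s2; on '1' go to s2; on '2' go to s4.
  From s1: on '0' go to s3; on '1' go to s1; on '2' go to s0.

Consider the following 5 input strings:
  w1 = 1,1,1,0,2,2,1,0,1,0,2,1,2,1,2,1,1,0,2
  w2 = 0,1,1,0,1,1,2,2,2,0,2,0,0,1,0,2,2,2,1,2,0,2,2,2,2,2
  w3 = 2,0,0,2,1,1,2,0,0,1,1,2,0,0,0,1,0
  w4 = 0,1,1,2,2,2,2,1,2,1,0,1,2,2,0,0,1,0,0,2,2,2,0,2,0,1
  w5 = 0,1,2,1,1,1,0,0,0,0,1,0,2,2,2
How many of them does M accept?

1

w1: s3 → s0 → s1 → s1 → s3 → s0 → s3 → s0 → s4 → s1 → s3 → s0 → s1 → s0 → s1 → s0 → s1 → s1 → s3 → s0  → end s0, rejected
w2: s3 → s2 → s2 → s2 → s2 → s2 → s2 → s4 → s3 → s0 → s4 → s3 → s2 → s2 → s2 → s2 → s4 → s3 → s0 → s1 → s0 → s4 → s3 → s0 → s3 → s0 → s3  → end s3, accepted
w3: s3 → s0 → s4 → s3 → s0 → s1 → s1 → s0 → s4 → s3 → s0 → s1 → s0 → s4 → s3 → s2 → s2 → s2  → end s2, rejected
w4: s3 → s2 → s2 → s2 → s4 → s3 → s0 → s3 → s0 → s3 → s0 → s4 → s1 → s0 → s3 → s2 → s2 → s2 → s2 → s2 → s4 → s3 → s0 → s4 → s3 → s2 → s2  → end s2, rejected
w5: s3 → s2 → s2 → s4 → s1 → s1 → s1 → s3 → s2 → s2 → s2 → s2 → s2 → s4 → s3 → s0  → end s0, rejected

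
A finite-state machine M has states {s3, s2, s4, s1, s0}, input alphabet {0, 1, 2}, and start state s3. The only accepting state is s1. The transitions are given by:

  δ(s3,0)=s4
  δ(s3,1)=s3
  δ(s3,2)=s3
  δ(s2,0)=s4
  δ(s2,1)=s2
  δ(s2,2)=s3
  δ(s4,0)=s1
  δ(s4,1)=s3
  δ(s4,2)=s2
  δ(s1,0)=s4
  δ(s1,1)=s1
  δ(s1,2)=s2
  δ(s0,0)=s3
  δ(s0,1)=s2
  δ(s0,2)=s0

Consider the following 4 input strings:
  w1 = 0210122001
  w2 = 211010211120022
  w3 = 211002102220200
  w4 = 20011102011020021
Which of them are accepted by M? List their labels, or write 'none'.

w1, w3

w1:
  start at s3
  read '0': s3 → s4
  read '2': s4 → s2
  read '1': s2 → s2
  read '0': s2 → s4
  read '1': s4 → s3
  read '2': s3 → s3
  read '2': s3 → s3
  read '0': s3 → s4
  read '0': s4 → s1
  read '1': s1 → s1
  end s1, accepted
w2:
  start at s3
  read '2': s3 → s3
  read '1': s3 → s3
  read '1': s3 → s3
  read '0': s3 → s4
  read '1': s4 → s3
  read '0': s3 → s4
  read '2': s4 → s2
  read '1': s2 → s2
  read '1': s2 → s2
  read '1': s2 → s2
  read '2': s2 → s3
  read '0': s3 → s4
  read '0': s4 → s1
  read '2': s1 → s2
  read '2': s2 → s3
  end s3, rejected
w3:
  start at s3
  read '2': s3 → s3
  read '1': s3 → s3
  read '1': s3 → s3
  read '0': s3 → s4
  read '0': s4 → s1
  read '2': s1 → s2
  read '1': s2 → s2
  read '0': s2 → s4
  read '2': s4 → s2
  read '2': s2 → s3
  read '2': s3 → s3
  read '0': s3 → s4
  read '2': s4 → s2
  read '0': s2 → s4
  read '0': s4 → s1
  end s1, accepted
w4:
  start at s3
  read '2': s3 → s3
  read '0': s3 → s4
  read '0': s4 → s1
  read '1': s1 → s1
  read '1': s1 → s1
  read '1': s1 → s1
  read '0': s1 → s4
  read '2': s4 → s2
  read '0': s2 → s4
  read '1': s4 → s3
  read '1': s3 → s3
  read '0': s3 → s4
  read '2': s4 → s2
  read '0': s2 → s4
  read '0': s4 → s1
  read '2': s1 → s2
  read '1': s2 → s2
  end s2, rejected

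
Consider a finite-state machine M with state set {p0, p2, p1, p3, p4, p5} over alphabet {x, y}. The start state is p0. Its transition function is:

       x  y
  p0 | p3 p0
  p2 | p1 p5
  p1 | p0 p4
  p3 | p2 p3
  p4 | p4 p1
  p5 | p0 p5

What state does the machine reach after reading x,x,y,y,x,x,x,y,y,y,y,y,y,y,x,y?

p0

start at p0
read 'x': p0 → p3
read 'x': p3 → p2
read 'y': p2 → p5
read 'y': p5 → p5
read 'x': p5 → p0
read 'x': p0 → p3
read 'x': p3 → p2
read 'y': p2 → p5
read 'y': p5 → p5
read 'y': p5 → p5
read 'y': p5 → p5
read 'y': p5 → p5
read 'y': p5 → p5
read 'y': p5 → p5
read 'x': p5 → p0
read 'y': p0 → p0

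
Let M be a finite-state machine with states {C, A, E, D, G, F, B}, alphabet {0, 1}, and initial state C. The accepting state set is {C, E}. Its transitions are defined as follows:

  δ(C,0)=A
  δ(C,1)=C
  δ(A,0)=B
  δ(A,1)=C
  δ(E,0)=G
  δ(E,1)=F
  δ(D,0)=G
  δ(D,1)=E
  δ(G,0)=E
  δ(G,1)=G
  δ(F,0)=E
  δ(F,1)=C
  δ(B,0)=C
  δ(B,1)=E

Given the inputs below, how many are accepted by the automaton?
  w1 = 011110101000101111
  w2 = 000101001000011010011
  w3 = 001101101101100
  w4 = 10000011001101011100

w1: Trace: C -0-> A -1-> C -1-> C -1-> C -1-> C -0-> A -1-> C -0-> A -1-> C -0-> A -0-> B -0-> C -1-> C -0-> A -1-> C -1-> C -1-> C -1-> C  → end C, accepted
w2: Trace: C -0-> A -0-> B -0-> C -1-> C -0-> A -1-> C -0-> A -0-> B -1-> E -0-> G -0-> E -0-> G -0-> E -1-> F -1-> C -0-> A -1-> C -0-> A -0-> B -1-> E -1-> F  → end F, rejected
w3: Trace: C -0-> A -0-> B -1-> E -1-> F -0-> E -1-> F -1-> C -0-> A -1-> C -1-> C -0-> A -1-> C -1-> C -0-> A -0-> B  → end B, rejected
w4: Trace: C -1-> C -0-> A -0-> B -0-> C -0-> A -0-> B -1-> E -1-> F -0-> E -0-> G -1-> G -1-> G -0-> E -1-> F -0-> E -1-> F -1-> C -1-> C -0-> A -0-> B  → end B, rejected

1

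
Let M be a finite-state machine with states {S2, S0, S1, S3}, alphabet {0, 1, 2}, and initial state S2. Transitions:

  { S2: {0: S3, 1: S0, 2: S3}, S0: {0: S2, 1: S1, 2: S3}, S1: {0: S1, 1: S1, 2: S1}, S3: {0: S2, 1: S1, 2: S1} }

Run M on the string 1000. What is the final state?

S2

start at S2
read '1': S2 → S0
read '0': S0 → S2
read '0': S2 → S3
read '0': S3 → S2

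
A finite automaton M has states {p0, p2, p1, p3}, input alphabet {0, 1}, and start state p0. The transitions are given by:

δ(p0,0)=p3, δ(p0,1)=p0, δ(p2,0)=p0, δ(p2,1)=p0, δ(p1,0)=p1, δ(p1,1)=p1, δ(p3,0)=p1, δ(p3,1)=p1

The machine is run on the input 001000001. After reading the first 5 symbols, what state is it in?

start at p0
read '0': p0 → p3
read '0': p3 → p1
read '1': p1 → p1
read '0': p1 → p1
read '0': p1 → p1
After 5 symbols: p1.

p1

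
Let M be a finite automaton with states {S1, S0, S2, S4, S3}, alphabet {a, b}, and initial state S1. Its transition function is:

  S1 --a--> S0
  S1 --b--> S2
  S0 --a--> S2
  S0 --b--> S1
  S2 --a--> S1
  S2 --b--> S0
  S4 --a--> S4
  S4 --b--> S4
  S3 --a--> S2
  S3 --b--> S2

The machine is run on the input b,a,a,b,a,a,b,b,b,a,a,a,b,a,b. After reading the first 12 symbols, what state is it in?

S2

start at S1
read 'b': S1 → S2
read 'a': S2 → S1
read 'a': S1 → S0
read 'b': S0 → S1
read 'a': S1 → S0
read 'a': S0 → S2
read 'b': S2 → S0
read 'b': S0 → S1
read 'b': S1 → S2
read 'a': S2 → S1
read 'a': S1 → S0
read 'a': S0 → S2
After 12 symbols: S2.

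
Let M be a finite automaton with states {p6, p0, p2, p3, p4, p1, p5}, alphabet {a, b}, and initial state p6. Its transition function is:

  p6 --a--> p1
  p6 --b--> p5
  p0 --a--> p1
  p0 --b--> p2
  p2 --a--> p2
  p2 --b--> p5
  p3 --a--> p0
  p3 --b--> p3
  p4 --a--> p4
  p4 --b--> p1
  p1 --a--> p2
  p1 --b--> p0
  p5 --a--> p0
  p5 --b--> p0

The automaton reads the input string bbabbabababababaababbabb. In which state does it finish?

start at p6
read 'b': p6 → p5
read 'b': p5 → p0
read 'a': p0 → p1
read 'b': p1 → p0
read 'b': p0 → p2
read 'a': p2 → p2
read 'b': p2 → p5
read 'a': p5 → p0
read 'b': p0 → p2
read 'a': p2 → p2
read 'b': p2 → p5
read 'a': p5 → p0
read 'b': p0 → p2
read 'a': p2 → p2
read 'b': p2 → p5
read 'a': p5 → p0
read 'a': p0 → p1
read 'b': p1 → p0
read 'a': p0 → p1
read 'b': p1 → p0
read 'b': p0 → p2
read 'a': p2 → p2
read 'b': p2 → p5
read 'b': p5 → p0

p0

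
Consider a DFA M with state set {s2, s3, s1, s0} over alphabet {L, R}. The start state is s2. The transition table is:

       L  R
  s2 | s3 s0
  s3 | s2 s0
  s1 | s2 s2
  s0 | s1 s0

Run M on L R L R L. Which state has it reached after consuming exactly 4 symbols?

s2

Trace: s2 -L-> s3 -R-> s0 -L-> s1 -R-> s2
After 4 symbols: s2.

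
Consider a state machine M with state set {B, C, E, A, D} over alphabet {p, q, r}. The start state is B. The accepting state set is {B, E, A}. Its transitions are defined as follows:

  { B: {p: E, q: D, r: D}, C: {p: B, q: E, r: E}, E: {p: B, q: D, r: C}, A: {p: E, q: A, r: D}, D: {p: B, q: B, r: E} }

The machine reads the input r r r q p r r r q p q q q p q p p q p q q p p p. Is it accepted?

Yes

B → D → E → C → E → B → D → E → C → E → B → D → B → D → B → D → B → E → D → B → D → B → E → B → E
End state E is accepting.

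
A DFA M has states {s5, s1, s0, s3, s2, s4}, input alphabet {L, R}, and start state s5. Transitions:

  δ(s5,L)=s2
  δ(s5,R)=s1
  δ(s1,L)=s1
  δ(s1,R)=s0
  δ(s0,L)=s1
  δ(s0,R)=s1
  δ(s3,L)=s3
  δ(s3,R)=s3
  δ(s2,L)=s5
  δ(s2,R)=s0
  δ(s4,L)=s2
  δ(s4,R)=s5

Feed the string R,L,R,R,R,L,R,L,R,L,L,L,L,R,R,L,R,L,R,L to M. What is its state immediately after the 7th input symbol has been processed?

s0

start at s5
read 'R': s5 → s1
read 'L': s1 → s1
read 'R': s1 → s0
read 'R': s0 → s1
read 'R': s1 → s0
read 'L': s0 → s1
read 'R': s1 → s0
After 7 symbols: s0.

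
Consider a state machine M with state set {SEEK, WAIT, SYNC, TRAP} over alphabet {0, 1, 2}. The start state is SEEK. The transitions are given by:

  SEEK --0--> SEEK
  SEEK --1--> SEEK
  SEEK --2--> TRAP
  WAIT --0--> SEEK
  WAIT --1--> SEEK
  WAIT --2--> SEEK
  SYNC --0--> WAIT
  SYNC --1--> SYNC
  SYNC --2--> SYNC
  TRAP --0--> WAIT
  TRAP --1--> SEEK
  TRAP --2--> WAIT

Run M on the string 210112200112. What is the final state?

Trace: SEEK -2-> TRAP -1-> SEEK -0-> SEEK -1-> SEEK -1-> SEEK -2-> TRAP -2-> WAIT -0-> SEEK -0-> SEEK -1-> SEEK -1-> SEEK -2-> TRAP

TRAP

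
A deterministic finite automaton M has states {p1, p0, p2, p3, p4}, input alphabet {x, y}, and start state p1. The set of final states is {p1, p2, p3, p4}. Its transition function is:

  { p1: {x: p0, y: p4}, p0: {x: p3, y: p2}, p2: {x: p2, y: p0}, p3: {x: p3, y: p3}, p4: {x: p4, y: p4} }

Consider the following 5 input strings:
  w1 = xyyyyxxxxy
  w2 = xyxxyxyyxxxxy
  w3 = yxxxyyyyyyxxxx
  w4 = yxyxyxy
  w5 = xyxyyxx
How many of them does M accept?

w1:
  start at p1
  read 'x': p1 → p0
  read 'y': p0 → p2
  read 'y': p2 → p0
  read 'y': p0 → p2
  read 'y': p2 → p0
  read 'x': p0 → p3
  read 'x': p3 → p3
  read 'x': p3 → p3
  read 'x': p3 → p3
  read 'y': p3 → p3
  end p3, accepted
w2:
  start at p1
  read 'x': p1 → p0
  read 'y': p0 → p2
  read 'x': p2 → p2
  read 'x': p2 → p2
  read 'y': p2 → p0
  read 'x': p0 → p3
  read 'y': p3 → p3
  read 'y': p3 → p3
  read 'x': p3 → p3
  read 'x': p3 → p3
  read 'x': p3 → p3
  read 'x': p3 → p3
  read 'y': p3 → p3
  end p3, accepted
w3:
  start at p1
  read 'y': p1 → p4
  read 'x': p4 → p4
  read 'x': p4 → p4
  read 'x': p4 → p4
  read 'y': p4 → p4
  read 'y': p4 → p4
  read 'y': p4 → p4
  read 'y': p4 → p4
  read 'y': p4 → p4
  read 'y': p4 → p4
  read 'x': p4 → p4
  read 'x': p4 → p4
  read 'x': p4 → p4
  read 'x': p4 → p4
  end p4, accepted
w4:
  start at p1
  read 'y': p1 → p4
  read 'x': p4 → p4
  read 'y': p4 → p4
  read 'x': p4 → p4
  read 'y': p4 → p4
  read 'x': p4 → p4
  read 'y': p4 → p4
  end p4, accepted
w5:
  start at p1
  read 'x': p1 → p0
  read 'y': p0 → p2
  read 'x': p2 → p2
  read 'y': p2 → p0
  read 'y': p0 → p2
  read 'x': p2 → p2
  read 'x': p2 → p2
  end p2, accepted

5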